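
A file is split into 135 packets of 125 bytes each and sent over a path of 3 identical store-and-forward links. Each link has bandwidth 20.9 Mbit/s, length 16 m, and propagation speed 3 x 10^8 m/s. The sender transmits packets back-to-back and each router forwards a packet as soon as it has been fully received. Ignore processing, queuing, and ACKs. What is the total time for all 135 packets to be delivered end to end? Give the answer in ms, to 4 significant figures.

6.555 ms

Per-hop transmission t_tx = L/R = 1000/20900000 = 0.0478469 ms.
Per-hop propagation t_prop = 16/300000000 = 5.33333e-05 ms.
Pipeline fill: first packet needs 3·t_tx to clear all hops; remaining 134 packets each add one t_tx.
Total = (3+135-1)·t_tx + 3·t_prop = 137·0.0478469 + 3·5.33333e-05 = 6.555 ms.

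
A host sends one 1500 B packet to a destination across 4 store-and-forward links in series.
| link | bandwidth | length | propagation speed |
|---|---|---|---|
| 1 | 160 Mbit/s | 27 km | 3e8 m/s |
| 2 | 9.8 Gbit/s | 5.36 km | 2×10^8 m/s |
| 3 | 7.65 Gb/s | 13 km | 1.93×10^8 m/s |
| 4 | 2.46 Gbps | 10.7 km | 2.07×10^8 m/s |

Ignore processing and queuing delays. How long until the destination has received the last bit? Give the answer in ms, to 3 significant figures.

0.319 ms

L = 1500 × 8 = 12000 bits.
Transmission delays (L/R per hop): 0.075, 0.00122449, 0.00156863, 0.00487805 ms; sum = 0.0826712 ms.
Propagation delays (d/s per hop): 0.09, 0.0268, 0.0673575, 0.0516908 ms; sum = 0.235848 ms.
End-to-end = 0.319 ms.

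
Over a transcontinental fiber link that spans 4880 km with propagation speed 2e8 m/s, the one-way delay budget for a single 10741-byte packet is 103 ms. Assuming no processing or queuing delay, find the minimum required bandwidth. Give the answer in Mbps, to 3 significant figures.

1.09 Mbps

L = 85928 bits.
Propagation delay = 4880000 / 200000000 = 24.4 ms.
Transmission budget = 103 − 24.4 = 78.6 ms.
R ≥ L / t_tx = 85928 bits / 0.0786 s = 1.09 Mbps.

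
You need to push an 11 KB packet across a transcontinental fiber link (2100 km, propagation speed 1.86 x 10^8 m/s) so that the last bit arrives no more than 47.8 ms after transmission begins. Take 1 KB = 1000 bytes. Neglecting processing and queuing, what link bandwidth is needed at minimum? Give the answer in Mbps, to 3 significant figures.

L = 88000 bits.
Propagation delay = 2100000 / 186000000 = 11.2903 ms.
Transmission budget = 47.8 − 11.2903 = 36.5097 ms.
R ≥ L / t_tx = 88000 bits / 0.0365097 s = 2.41 Mbps.

2.41 Mbps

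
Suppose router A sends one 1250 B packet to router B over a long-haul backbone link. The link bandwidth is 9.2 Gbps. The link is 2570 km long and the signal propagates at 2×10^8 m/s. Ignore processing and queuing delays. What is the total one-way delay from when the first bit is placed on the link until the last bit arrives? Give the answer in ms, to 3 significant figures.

12.9 ms

L = 1250 × 8 = 10000 bits.
Transmission delay = L/R = 10000 / 9200000000 = 0.00108696 ms.
Propagation delay = d/s = 2570000 m / 200000000 m/s = 12.85 ms.
Total = 12.9 ms.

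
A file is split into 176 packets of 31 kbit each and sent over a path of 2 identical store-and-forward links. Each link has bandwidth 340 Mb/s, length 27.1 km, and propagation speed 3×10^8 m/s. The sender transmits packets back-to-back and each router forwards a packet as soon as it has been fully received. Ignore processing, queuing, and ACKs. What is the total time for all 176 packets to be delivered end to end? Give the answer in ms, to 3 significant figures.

Per-hop transmission t_tx = L/R = 31000/340000000 = 0.0911765 ms.
Per-hop propagation t_prop = 27100/300000000 = 0.0903333 ms.
Pipeline fill: first packet needs 2·t_tx to clear all hops; remaining 175 packets each add one t_tx.
Total = (2+176-1)·t_tx + 2·t_prop = 177·0.0911765 + 2·0.0903333 = 16.3 ms.

16.3 ms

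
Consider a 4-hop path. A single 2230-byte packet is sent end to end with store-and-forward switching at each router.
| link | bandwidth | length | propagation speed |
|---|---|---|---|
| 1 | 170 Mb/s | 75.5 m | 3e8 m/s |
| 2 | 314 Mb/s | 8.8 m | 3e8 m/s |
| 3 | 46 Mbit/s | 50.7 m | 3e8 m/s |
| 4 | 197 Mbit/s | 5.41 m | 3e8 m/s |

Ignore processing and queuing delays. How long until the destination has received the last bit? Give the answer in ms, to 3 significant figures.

L = 2230 × 8 = 17840 bits.
Transmission delays (L/R per hop): 0.104941, 0.0568153, 0.387826, 0.0905584 ms; sum = 0.640141 ms.
Propagation delays (d/s per hop): 0.000251667, 2.93333e-05, 0.000169, 1.80333e-05 ms; sum = 0.000468033 ms.
End-to-end = 0.641 ms.

0.641 ms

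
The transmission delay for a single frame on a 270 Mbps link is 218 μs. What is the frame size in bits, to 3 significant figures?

58900 bits

L = R × t_tx = 270000000 b/s × 0.000218 s = 58860 bits.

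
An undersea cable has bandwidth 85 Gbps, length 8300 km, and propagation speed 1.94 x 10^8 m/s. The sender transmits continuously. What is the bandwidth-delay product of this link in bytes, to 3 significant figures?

455000000 bytes

Propagation delay = 8300000 / 194000000 = 0.0427835 s.
BDP = R × t_prop = 85000000000 × 0.0427835 = 3636600000 bits.
In bytes: 3636600000/8 = 455000000 bytes.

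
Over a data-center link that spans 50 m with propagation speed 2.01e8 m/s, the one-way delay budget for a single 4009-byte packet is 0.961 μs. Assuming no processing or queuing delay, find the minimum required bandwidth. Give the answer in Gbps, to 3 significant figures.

45.0 Gbps

L = 32072 bits.
Propagation delay = 50 / 2.01e+08 = 0.248756 μs.
Transmission budget = 0.961 − 0.248756 = 0.712244 μs.
R ≥ L / t_tx = 32072 bits / 7.12244e-07 s = 45.0 Gbps.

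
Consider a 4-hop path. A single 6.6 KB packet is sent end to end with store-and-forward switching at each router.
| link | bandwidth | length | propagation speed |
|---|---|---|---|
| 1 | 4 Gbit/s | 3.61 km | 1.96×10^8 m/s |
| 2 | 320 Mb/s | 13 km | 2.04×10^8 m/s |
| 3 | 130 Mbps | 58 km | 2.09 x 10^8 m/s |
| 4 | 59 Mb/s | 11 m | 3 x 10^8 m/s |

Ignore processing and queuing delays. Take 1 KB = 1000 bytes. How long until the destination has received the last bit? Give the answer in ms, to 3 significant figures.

1.84 ms

L = 52800 bits.
Transmission delays (L/R per hop): 0.0132, 0.165, 0.406154, 0.894915 ms; sum = 1.47927 ms.
Propagation delays (d/s per hop): 0.0184184, 0.0637255, 0.277512, 3.66667e-05 ms; sum = 0.359692 ms.
End-to-end = 1.84 ms.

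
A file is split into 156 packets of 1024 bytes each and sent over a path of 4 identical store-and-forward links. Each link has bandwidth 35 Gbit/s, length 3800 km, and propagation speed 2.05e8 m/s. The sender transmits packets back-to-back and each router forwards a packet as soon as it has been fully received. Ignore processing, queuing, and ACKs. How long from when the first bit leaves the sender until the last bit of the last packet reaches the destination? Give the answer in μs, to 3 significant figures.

74200 μs

Per-hop transmission t_tx = L/R = 8192/35000000000 = 0.234057 μs.
Per-hop propagation t_prop = 3800000/2.05e+08 = 18536.6 μs.
Pipeline fill: first packet needs 4·t_tx to clear all hops; remaining 155 packets each add one t_tx.
Total = (4+156-1)·t_tx + 4·t_prop = 159·0.234057 + 4·18536.6 = 74200 μs.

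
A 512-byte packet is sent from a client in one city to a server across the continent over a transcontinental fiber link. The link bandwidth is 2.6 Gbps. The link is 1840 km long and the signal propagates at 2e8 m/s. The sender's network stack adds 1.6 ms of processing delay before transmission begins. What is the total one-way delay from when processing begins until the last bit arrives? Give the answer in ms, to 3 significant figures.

10.8 ms

L = 512 × 8 = 4096 bits.
Transmission delay = L/R = 4096 / 2600000000 = 0.00157538 ms.
Propagation delay = d/s = 1840000 m / 200000000 m/s = 9.2 ms.
Plus processing delay 1.6 ms = 1.6 ms.
Total = 10.8 ms.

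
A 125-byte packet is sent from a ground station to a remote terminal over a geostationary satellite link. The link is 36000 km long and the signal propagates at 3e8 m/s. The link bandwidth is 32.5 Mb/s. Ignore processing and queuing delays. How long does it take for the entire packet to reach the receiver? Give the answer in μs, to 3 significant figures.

L = 125 × 8 = 1000 bits.
Transmission delay = L/R = 1000 / 32500000 = 30.7692 μs.
Propagation delay = d/s = 36000000 m / 300000000 m/s = 120000 μs.
Total = 120000 μs.

120000 μs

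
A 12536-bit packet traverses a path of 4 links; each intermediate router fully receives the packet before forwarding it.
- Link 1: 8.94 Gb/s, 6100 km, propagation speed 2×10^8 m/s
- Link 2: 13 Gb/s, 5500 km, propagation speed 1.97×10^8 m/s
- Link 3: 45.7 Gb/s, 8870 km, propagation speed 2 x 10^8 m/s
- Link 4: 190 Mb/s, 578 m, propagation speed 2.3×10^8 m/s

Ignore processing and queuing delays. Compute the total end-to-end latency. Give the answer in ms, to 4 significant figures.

Transmission delays (L/R per hop): 0.00140224, 0.000964308, 0.000274311, 0.0659789 ms; sum = 0.0686198 ms.
Propagation delays (d/s per hop): 30.5, 27.9188, 44.35, 0.00251304 ms; sum = 102.771 ms.
End-to-end = 102.8 ms.

102.8 ms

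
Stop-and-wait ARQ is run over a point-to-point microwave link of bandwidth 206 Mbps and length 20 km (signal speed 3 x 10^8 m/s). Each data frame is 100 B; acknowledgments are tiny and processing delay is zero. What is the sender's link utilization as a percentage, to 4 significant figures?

t_tx = L/R = 800/206000000 = 3.8835e-06 s.
t_prop = 20000/300000000 = 6.66667e-05 s; RTT = 0.000133333 s.
Cycle = t_tx + RTT = 0.000137217 s.
Utilization = t_tx / cycle = 3.8835e-06/0.000137217 = 2.830 %.

2.830 %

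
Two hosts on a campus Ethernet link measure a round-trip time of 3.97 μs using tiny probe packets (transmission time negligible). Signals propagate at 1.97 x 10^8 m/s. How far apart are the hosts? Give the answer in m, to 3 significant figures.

One-way propagation = RTT/2 = 1.985 μs.
d = s × t = 197000000 × 1.985e-06 = 391 m.

391 m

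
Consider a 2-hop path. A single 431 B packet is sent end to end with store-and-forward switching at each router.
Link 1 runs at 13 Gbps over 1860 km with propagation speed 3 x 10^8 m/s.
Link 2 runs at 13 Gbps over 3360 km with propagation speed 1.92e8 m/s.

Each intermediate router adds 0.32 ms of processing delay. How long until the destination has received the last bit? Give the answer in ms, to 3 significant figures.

24.0 ms

L = 431 × 8 = 3448 bits.
Transmission delay per hop = L/R = 3448/13000000000 = 0.000265231 ms; 2 hops → 0.000530462 ms.
Propagation delays (d/s per hop): 6.2, 17.5 ms; sum = 23.7 ms.
Processing at 1 router(s): 1 × 0.32 ms = 0.32 ms.
End-to-end = 24.0 ms.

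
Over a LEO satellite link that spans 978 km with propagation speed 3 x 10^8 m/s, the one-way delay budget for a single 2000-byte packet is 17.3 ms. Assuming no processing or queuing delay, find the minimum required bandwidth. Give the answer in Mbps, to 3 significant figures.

L = 16000 bits.
Propagation delay = 978000 / 300000000 = 3.26 ms.
Transmission budget = 17.3 − 3.26 = 14.04 ms.
R ≥ L / t_tx = 16000 bits / 0.01404 s = 1.14 Mbps.

1.14 Mbps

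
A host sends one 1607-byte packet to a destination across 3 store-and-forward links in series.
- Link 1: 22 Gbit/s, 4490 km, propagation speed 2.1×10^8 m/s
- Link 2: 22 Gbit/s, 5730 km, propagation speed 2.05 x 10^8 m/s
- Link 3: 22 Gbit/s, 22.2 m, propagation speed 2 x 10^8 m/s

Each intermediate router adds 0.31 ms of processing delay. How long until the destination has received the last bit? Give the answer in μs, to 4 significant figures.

49950 μs

L = 1607 × 8 = 12856 bits.
Transmission delay per hop = L/R = 12856/22000000000 = 0.584364 μs; 3 hops → 1.75309 μs.
Propagation delays (d/s per hop): 21381, 27951.2, 0.111 μs; sum = 49332.3 μs.
Processing at 2 router(s): 2 × 0.31 ms = 620 μs.
End-to-end = 49950 μs.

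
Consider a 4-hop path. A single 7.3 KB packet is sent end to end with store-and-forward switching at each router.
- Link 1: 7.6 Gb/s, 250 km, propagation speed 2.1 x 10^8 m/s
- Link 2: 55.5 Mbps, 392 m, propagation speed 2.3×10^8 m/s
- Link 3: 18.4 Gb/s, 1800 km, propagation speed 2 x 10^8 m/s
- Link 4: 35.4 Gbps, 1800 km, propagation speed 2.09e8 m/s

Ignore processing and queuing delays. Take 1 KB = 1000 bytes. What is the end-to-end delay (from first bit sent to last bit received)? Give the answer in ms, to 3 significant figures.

L = 58400 bits.
Transmission delays (L/R per hop): 0.00768421, 1.05225, 0.00317391, 0.00164972 ms; sum = 1.06476 ms.
Propagation delays (d/s per hop): 1.19048, 0.00170435, 9, 8.61244 ms; sum = 18.8046 ms.
End-to-end = 19.9 ms.

19.9 ms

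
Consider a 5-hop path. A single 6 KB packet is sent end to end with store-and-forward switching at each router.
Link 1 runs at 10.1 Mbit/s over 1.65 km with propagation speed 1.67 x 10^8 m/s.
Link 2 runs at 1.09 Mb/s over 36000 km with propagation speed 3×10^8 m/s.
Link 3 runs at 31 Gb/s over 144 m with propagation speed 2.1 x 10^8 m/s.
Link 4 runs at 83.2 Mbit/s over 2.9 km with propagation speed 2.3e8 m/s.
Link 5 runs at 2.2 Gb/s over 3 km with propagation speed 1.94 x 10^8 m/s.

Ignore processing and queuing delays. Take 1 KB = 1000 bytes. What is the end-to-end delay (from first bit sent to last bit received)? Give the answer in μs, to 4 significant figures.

169400 μs

L = 48000 bits.
Transmission delays (L/R per hop): 4752.48, 44036.7, 1.54839, 576.923, 21.8182 μs; sum = 49389.5 μs.
Propagation delays (d/s per hop): 9.88024, 120000, 0.685714, 12.6087, 15.4639 μs; sum = 120039 μs.
End-to-end = 169400 μs.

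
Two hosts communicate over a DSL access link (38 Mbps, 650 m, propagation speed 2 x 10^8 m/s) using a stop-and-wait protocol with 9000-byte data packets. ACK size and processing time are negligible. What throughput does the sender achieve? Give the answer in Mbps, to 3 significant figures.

37.9 Mbps

t_tx = L/R = 72000/38000000 = 0.00189474 s.
t_prop = 650/200000000 = 3.25e-06 s; RTT = 6.5e-06 s.
Cycle = t_tx + RTT = 0.00190124 s.
Throughput = L / cycle = 72000 / 0.00190124 = 37.9 Mbps.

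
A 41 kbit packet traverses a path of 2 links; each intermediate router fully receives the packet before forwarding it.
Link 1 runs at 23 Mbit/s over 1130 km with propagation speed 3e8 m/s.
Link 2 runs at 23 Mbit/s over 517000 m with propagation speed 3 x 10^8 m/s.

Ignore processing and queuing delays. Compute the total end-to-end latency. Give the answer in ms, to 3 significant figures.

9.06 ms

L = 41000 bits.
Transmission delay per hop = L/R = 41000/23000000 = 1.78261 ms; 2 hops → 3.56522 ms.
Propagation delays (d/s per hop): 3.76667, 1.72333 ms; sum = 5.49 ms.
End-to-end = 9.06 ms.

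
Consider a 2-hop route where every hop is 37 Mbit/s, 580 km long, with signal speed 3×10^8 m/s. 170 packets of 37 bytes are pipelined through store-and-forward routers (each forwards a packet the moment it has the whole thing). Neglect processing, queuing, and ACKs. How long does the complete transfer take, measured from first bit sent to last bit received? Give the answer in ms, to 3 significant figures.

5.23 ms

Per-hop transmission t_tx = L/R = 296/37000000 = 0.008 ms.
Per-hop propagation t_prop = 580000/300000000 = 1.93333 ms.
Pipeline fill: first packet needs 2·t_tx to clear all hops; remaining 169 packets each add one t_tx.
Total = (2+170-1)·t_tx + 2·t_prop = 171·0.008 + 2·1.93333 = 5.23 ms.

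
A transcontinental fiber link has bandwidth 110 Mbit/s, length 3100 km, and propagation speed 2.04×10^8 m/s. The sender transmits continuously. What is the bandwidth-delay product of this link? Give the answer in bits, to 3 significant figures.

1670000 bits

Propagation delay = 3100000 / 204000000 = 0.0151961 s.
BDP = R × t_prop = 110000000 × 0.0151961 = 1671570 bits.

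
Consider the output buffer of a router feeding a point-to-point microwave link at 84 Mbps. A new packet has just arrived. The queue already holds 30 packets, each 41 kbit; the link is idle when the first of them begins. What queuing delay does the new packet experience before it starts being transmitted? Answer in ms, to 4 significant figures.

14.64 ms

Each queued packet: L/R = 41000/84000000 = 0.488095 ms.
30 queued → 14.6429 ms.
Queuing delay = 14.64 ms.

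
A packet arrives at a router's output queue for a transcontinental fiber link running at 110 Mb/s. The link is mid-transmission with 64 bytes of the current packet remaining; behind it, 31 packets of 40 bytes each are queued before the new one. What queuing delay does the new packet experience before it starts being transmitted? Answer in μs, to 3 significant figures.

Each queued packet: L/R = 320/110000000 = 2.90909 μs.
31 queued → 90.1818 μs.
Plus remaining 512 bits of current packet: 4.65455 μs.
Queuing delay = 94.8 μs.

94.8 μs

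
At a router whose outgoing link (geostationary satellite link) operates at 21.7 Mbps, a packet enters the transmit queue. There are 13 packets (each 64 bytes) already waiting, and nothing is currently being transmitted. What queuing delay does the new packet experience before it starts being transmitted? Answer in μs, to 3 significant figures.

307 μs

Each queued packet: L/R = 512/21700000 = 23.5945 μs.
13 queued → 306.728 μs.
Queuing delay = 307 μs.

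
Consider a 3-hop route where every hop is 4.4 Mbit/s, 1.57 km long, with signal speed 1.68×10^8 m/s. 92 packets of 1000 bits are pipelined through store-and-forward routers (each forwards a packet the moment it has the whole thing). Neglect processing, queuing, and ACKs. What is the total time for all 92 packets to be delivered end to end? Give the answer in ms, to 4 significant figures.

21.39 ms

Per-hop transmission t_tx = L/R = 1000/4400000 = 0.227273 ms.
Per-hop propagation t_prop = 1570/168000000 = 0.00934524 ms.
Pipeline fill: first packet needs 3·t_tx to clear all hops; remaining 91 packets each add one t_tx.
Total = (3+92-1)·t_tx + 3·t_prop = 94·0.227273 + 3·0.00934524 = 21.39 ms.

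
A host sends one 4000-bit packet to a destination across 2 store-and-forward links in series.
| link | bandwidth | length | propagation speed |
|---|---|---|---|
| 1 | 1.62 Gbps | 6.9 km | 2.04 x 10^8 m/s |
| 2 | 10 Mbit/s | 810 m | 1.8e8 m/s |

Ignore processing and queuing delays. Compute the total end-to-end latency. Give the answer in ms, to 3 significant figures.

0.441 ms

Transmission delays (L/R per hop): 0.00246914, 0.4 ms; sum = 0.402469 ms.
Propagation delays (d/s per hop): 0.0338235, 0.0045 ms; sum = 0.0383235 ms.
End-to-end = 0.441 ms.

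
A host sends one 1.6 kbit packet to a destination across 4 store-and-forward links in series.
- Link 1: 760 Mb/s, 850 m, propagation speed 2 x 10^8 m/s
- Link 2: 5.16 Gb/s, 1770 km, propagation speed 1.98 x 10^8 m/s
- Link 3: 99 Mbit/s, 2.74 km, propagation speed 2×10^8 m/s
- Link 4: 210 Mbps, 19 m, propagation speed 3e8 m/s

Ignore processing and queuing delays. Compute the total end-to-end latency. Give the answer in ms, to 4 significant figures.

L = 1600 bits.
Transmission delays (L/R per hop): 0.00210526, 0.000310078, 0.0161616, 0.00761905 ms; sum = 0.026196 ms.
Propagation delays (d/s per hop): 0.00425, 8.93939, 0.0137, 6.33333e-05 ms; sum = 8.95741 ms.
End-to-end = 8.984 ms.

8.984 ms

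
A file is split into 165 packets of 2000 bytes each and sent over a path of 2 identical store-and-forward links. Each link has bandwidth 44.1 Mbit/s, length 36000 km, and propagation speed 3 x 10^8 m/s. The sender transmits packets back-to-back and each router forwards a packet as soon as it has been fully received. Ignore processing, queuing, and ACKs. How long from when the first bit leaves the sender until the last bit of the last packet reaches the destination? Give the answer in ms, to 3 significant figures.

300 ms

Per-hop transmission t_tx = L/R = 16000/44100000 = 0.362812 ms.
Per-hop propagation t_prop = 36000000/300000000 = 120 ms.
Pipeline fill: first packet needs 2·t_tx to clear all hops; remaining 164 packets each add one t_tx.
Total = (2+165-1)·t_tx + 2·t_prop = 166·0.362812 + 2·120 = 300 ms.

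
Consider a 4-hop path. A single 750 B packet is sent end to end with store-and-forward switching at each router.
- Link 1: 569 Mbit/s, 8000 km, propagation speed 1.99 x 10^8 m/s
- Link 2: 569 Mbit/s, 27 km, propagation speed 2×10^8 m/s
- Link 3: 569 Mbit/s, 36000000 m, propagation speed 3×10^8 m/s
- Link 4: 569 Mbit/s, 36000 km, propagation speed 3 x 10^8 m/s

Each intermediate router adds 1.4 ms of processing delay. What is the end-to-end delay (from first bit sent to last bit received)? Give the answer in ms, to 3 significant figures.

L = 750 × 8 = 6000 bits.
Transmission delay per hop = L/R = 6000/569000000 = 0.0105448 ms; 4 hops → 0.0421793 ms.
Propagation delays (d/s per hop): 40.201, 0.135, 120, 120 ms; sum = 280.336 ms.
Processing at 3 router(s): 3 × 1.4 ms = 4.2 ms.
End-to-end = 285 ms.

285 ms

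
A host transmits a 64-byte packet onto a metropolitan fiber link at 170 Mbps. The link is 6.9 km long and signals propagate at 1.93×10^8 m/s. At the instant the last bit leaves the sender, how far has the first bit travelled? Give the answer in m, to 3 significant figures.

t_tx = L/R = 512/170000000 = 3.01176e-06 s.
Distance = s × t_tx = 193000000 × 3.01176e-06 = 581 m.

581 m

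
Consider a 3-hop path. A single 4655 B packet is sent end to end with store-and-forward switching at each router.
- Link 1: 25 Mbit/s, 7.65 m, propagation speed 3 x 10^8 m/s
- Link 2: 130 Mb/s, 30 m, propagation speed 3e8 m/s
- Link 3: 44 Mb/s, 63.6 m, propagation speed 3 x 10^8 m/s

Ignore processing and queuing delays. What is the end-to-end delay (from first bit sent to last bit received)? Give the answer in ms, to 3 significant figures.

L = 4655 × 8 = 37240 bits.
Transmission delays (L/R per hop): 1.4896, 0.286462, 0.846364 ms; sum = 2.62243 ms.
Propagation delays (d/s per hop): 2.55e-05, 0.0001, 0.000212 ms; sum = 0.0003375 ms.
End-to-end = 2.62 ms.

2.62 ms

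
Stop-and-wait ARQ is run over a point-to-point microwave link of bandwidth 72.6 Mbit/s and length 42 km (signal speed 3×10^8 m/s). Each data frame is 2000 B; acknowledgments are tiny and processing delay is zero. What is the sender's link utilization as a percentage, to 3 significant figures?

44.0 %

t_tx = L/R = 16000/72600000 = 0.000220386 s.
t_prop = 42000/300000000 = 0.00014 s; RTT = 0.00028 s.
Cycle = t_tx + RTT = 0.000500386 s.
Utilization = t_tx / cycle = 0.000220386/0.000500386 = 44.0 %.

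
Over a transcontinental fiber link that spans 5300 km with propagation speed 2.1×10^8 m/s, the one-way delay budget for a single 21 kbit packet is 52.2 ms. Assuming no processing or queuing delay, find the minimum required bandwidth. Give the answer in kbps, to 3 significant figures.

Propagation delay = 5300000 / 210000000 = 25.2381 ms.
Transmission budget = 52.2 − 25.2381 = 26.9619 ms.
R ≥ L / t_tx = 21000 bits / 0.0269619 s = 779 kbps.

779 kbps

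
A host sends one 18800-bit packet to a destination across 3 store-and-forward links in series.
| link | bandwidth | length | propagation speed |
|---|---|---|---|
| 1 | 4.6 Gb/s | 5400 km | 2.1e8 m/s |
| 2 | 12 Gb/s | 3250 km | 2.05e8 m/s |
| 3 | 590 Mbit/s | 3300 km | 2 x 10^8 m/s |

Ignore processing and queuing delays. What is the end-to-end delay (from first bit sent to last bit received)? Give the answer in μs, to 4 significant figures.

58110 μs

Transmission delays (L/R per hop): 4.08696, 1.56667, 31.8644 μs; sum = 37.518 μs.
Propagation delays (d/s per hop): 25714.3, 15853.7, 16500 μs; sum = 58067.9 μs.
End-to-end = 58110 μs.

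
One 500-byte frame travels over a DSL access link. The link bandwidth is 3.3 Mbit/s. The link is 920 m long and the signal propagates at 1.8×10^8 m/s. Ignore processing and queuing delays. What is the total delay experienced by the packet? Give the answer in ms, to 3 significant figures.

1.22 ms

L = 500 × 8 = 4000 bits.
Transmission delay = L/R = 4000 / 3300000 = 1.21212 ms.
Propagation delay = d/s = 920 m / 180000000 m/s = 0.00511111 ms.
Total = 1.22 ms.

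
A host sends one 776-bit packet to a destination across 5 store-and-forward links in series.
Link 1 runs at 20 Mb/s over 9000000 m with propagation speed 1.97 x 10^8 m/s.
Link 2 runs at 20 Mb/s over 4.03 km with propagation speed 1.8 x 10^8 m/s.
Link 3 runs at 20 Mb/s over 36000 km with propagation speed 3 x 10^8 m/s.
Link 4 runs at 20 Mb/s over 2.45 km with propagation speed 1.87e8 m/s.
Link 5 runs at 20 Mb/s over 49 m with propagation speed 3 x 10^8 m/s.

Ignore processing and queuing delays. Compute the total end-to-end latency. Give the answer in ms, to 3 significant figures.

166 ms

Transmission delay per hop = L/R = 776/20000000 = 0.0388 ms; 5 hops → 0.194 ms.
Propagation delays (d/s per hop): 45.6853, 0.0223889, 120, 0.0131016, 0.000163333 ms; sum = 165.721 ms.
End-to-end = 166 ms.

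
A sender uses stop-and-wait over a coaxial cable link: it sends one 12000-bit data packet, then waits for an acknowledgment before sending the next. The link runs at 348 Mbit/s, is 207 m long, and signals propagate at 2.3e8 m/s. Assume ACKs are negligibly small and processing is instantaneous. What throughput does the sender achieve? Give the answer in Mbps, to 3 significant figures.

331 Mbps

t_tx = L/R = 12000/348000000 = 3.44828e-05 s.
t_prop = 207/2.3e+08 = 9e-07 s; RTT = 1.8e-06 s.
Cycle = t_tx + RTT = 3.62828e-05 s.
Throughput = L / cycle = 12000 / 3.62828e-05 = 331 Mbps.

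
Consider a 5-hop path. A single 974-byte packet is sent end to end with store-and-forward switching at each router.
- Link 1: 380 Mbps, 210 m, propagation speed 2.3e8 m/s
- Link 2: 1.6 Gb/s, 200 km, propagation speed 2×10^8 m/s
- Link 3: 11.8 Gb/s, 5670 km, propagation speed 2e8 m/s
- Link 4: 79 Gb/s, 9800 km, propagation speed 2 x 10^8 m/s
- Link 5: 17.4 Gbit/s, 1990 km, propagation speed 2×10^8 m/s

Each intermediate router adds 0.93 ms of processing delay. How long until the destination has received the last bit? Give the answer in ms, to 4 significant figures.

92.05 ms

L = 974 × 8 = 7792 bits.
Transmission delays (L/R per hop): 0.0205053, 0.00487, 0.000660339, 9.86329e-05, 0.000447816 ms; sum = 0.0265821 ms.
Propagation delays (d/s per hop): 0.000913043, 1, 28.35, 49, 9.95 ms; sum = 88.3009 ms.
Processing at 4 router(s): 4 × 0.93 ms = 3.72 ms.
End-to-end = 92.05 ms.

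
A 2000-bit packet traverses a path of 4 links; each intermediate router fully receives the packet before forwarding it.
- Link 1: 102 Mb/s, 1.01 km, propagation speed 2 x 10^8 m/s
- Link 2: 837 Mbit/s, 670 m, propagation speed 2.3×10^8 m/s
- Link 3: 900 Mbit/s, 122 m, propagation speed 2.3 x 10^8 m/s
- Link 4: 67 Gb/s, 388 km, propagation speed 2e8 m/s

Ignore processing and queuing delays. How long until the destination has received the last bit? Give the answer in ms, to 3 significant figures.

Transmission delays (L/R per hop): 0.0196078, 0.00238949, 0.00222222, 2.98507e-05 ms; sum = 0.0242494 ms.
Propagation delays (d/s per hop): 0.00505, 0.00291304, 0.000530435, 1.94 ms; sum = 1.94849 ms.
End-to-end = 1.97 ms.

1.97 ms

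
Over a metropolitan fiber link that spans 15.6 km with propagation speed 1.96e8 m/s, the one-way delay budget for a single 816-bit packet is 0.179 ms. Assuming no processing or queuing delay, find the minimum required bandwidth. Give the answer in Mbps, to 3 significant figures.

Propagation delay = 15600 / 196000000 = 0.0795918 ms.
Transmission budget = 0.179 − 0.0795918 = 0.0994082 ms.
R ≥ L / t_tx = 816 bits / 9.94082e-05 s = 8.21 Mbps.

8.21 Mbps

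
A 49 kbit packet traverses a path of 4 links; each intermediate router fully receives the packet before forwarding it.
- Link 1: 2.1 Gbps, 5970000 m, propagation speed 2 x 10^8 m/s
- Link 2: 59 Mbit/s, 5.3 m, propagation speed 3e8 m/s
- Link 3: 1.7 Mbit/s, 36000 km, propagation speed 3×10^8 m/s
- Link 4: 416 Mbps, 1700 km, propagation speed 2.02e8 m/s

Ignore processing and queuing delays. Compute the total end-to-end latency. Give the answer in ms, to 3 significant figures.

188 ms

L = 49000 bits.
Transmission delays (L/R per hop): 0.0233333, 0.830508, 28.8235, 0.117788 ms; sum = 29.7952 ms.
Propagation delays (d/s per hop): 29.85, 1.76667e-05, 120, 8.41584 ms; sum = 158.266 ms.
End-to-end = 188 ms.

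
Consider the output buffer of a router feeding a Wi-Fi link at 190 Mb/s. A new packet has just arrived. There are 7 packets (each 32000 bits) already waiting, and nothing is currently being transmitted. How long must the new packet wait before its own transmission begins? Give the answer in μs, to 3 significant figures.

1180 μs

Each queued packet: L/R = 32000/190000000 = 168.421 μs.
7 queued → 1178.95 μs.
Queuing delay = 1180 μs.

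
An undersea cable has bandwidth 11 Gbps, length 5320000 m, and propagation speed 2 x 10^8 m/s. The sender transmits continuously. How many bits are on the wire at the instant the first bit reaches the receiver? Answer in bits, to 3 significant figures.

Propagation delay = 5320000 / 200000000 = 0.0266 s.
BDP = R × t_prop = 11000000000 × 0.0266 = 292600000 bits.

293000000 bits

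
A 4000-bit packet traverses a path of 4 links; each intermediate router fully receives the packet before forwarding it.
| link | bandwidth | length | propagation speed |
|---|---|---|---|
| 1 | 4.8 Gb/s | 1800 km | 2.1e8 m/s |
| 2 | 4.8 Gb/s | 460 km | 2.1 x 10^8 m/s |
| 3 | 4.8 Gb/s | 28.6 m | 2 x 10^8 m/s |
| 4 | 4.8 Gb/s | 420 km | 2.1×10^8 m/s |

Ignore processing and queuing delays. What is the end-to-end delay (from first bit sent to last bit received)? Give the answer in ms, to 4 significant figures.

Transmission delay per hop = L/R = 4000/4800000000 = 0.000833333 ms; 4 hops → 0.00333333 ms.
Propagation delays (d/s per hop): 8.57143, 2.19048, 0.000143, 2 ms; sum = 12.762 ms.
End-to-end = 12.77 ms.

12.77 ms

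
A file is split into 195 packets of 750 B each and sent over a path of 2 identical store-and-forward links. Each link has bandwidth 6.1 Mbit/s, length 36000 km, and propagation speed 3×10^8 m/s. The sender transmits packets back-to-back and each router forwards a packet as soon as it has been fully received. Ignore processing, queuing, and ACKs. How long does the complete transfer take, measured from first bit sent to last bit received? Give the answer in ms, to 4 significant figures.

432.8 ms

Per-hop transmission t_tx = L/R = 6000/6100000 = 0.983607 ms.
Per-hop propagation t_prop = 36000000/300000000 = 120 ms.
Pipeline fill: first packet needs 2·t_tx to clear all hops; remaining 194 packets each add one t_tx.
Total = (2+195-1)·t_tx + 2·t_prop = 196·0.983607 + 2·120 = 432.8 ms.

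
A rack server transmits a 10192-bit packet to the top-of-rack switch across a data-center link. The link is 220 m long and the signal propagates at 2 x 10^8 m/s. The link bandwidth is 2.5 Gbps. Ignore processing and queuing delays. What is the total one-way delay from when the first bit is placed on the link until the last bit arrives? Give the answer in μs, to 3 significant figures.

5.18 μs

Transmission delay = L/R = 10192 / 2500000000 = 4.0768 μs.
Propagation delay = d/s = 220 m / 200000000 m/s = 1.1 μs.
Total = 5.18 μs.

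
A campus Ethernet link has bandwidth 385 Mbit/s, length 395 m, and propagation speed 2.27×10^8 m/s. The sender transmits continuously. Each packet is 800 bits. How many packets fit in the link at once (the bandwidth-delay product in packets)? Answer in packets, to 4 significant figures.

Propagation delay = 395 / 227000000 = 1.74009e-06 s.
BDP = R × t_prop = 385000000 × 1.74009e-06 = 669.934 bits.
In packets of 800 bits: 0.8374 packets.

0.8374 packets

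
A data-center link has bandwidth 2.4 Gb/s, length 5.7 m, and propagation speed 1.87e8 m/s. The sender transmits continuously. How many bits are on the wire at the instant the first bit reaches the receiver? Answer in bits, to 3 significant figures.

Propagation delay = 5.7 / 187000000 = 3.04813e-08 s.
BDP = R × t_prop = 2400000000 × 3.04813e-08 = 73.1551 bits.

73.2 bits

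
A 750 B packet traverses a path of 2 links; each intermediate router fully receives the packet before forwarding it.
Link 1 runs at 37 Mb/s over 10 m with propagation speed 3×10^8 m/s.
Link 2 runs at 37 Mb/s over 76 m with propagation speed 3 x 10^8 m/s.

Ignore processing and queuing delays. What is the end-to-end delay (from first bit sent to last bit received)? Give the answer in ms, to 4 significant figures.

L = 750 × 8 = 6000 bits.
Transmission delay per hop = L/R = 6000/37000000 = 0.162162 ms; 2 hops → 0.324324 ms.
Propagation delays (d/s per hop): 3.33333e-05, 0.000253333 ms; sum = 0.000286667 ms.
End-to-end = 0.3246 ms.

0.3246 ms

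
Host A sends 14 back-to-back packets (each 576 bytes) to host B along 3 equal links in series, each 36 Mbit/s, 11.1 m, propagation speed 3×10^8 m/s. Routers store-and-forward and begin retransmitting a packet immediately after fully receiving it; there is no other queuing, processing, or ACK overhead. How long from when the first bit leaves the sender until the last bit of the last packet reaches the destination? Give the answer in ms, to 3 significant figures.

2.05 ms

Per-hop transmission t_tx = L/R = 4608/36000000 = 0.128 ms.
Per-hop propagation t_prop = 11.1/300000000 = 3.7e-05 ms.
Pipeline fill: first packet needs 3·t_tx to clear all hops; remaining 13 packets each add one t_tx.
Total = (3+14-1)·t_tx + 3·t_prop = 16·0.128 + 3·3.7e-05 = 2.05 ms.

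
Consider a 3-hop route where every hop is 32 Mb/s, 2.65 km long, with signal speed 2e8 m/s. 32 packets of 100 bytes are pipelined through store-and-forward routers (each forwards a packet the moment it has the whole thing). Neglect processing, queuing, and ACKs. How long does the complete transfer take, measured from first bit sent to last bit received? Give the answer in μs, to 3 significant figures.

890 μs

Per-hop transmission t_tx = L/R = 800/32000000 = 25 μs.
Per-hop propagation t_prop = 2650/200000000 = 13.25 μs.
Pipeline fill: first packet needs 3·t_tx to clear all hops; remaining 31 packets each add one t_tx.
Total = (3+32-1)·t_tx + 3·t_prop = 34·25 + 3·13.25 = 890 μs.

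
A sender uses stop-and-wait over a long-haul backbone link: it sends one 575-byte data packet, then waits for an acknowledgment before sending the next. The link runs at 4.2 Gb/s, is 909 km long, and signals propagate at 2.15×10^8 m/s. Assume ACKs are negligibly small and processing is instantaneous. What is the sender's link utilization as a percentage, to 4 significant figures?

0.01295 %

t_tx = L/R = 4600/4200000000 = 1.09524e-06 s.
t_prop = 909000/215000000 = 0.00422791 s; RTT = 0.00845581 s.
Cycle = t_tx + RTT = 0.00845691 s.
Utilization = t_tx / cycle = 1.09524e-06/0.00845691 = 0.01295 %.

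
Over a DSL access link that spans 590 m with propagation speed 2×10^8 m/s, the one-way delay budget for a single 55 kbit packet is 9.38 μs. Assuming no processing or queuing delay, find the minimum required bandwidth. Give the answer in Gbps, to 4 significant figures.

8.554 Gbps

Propagation delay = 590 / 200000000 = 2.95 μs.
Transmission budget = 9.38 − 2.95 = 6.43 μs.
R ≥ L / t_tx = 55000 bits / 6.43e-06 s = 8.554 Gbps.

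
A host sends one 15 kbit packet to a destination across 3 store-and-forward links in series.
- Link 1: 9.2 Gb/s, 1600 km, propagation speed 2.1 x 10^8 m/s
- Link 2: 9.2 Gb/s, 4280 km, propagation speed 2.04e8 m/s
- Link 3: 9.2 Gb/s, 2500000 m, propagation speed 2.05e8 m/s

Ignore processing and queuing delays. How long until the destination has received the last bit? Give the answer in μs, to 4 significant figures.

L = 15000 bits.
Transmission delay per hop = L/R = 15000/9200000000 = 1.63043 μs; 3 hops → 4.8913 μs.
Propagation delays (d/s per hop): 7619.05, 20980.4, 12195.1 μs; sum = 40794.6 μs.
End-to-end = 40800 μs.

40800 μs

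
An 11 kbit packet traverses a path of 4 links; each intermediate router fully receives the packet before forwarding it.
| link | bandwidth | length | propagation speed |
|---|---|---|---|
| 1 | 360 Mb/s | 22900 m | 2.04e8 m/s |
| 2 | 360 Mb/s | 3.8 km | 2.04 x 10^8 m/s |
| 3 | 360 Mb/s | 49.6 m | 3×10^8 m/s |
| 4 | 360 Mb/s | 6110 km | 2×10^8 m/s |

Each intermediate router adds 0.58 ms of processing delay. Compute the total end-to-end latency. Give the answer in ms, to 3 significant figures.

L = 11000 bits.
Transmission delay per hop = L/R = 11000/360000000 = 0.0305556 ms; 4 hops → 0.122222 ms.
Propagation delays (d/s per hop): 0.112255, 0.0186275, 0.000165333, 30.55 ms; sum = 30.681 ms.
Processing at 3 router(s): 3 × 0.58 ms = 1.74 ms.
End-to-end = 32.5 ms.

32.5 ms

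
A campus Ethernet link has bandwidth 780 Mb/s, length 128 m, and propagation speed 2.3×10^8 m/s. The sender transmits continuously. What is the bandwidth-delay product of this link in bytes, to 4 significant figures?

Propagation delay = 128 / 2.3e+08 = 5.56522e-07 s.
BDP = R × t_prop = 780000000 × 5.56522e-07 = 434.087 bits.
In bytes: 434.087/8 = 54.26 bytes.

54.26 bytes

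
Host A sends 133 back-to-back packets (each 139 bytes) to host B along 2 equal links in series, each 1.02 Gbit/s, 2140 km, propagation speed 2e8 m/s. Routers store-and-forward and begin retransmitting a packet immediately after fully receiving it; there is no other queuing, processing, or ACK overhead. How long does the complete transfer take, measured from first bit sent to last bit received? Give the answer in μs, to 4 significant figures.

Per-hop transmission t_tx = L/R = 1112/1020000000 = 1.0902 μs.
Per-hop propagation t_prop = 2140000/200000000 = 10700 μs.
Pipeline fill: first packet needs 2·t_tx to clear all hops; remaining 132 packets each add one t_tx.
Total = (2+133-1)·t_tx + 2·t_prop = 134·1.0902 + 2·10700 = 21550 μs.

21550 μs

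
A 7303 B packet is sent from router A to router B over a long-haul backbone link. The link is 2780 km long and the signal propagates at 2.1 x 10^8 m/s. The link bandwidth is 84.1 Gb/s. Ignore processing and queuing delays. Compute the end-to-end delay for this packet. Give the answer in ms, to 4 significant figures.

L = 7303 × 8 = 58424 bits.
Transmission delay = L/R = 58424 / 84100000000 = 0.000694697 ms.
Propagation delay = d/s = 2780000 m / 210000000 m/s = 13.2381 ms.
Total = 13.24 ms.

13.24 ms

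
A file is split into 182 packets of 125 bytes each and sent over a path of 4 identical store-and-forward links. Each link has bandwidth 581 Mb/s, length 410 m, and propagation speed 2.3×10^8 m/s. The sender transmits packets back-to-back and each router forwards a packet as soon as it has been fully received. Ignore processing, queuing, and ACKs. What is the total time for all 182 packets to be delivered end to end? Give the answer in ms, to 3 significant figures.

0.326 ms

Per-hop transmission t_tx = L/R = 1000/581000000 = 0.00172117 ms.
Per-hop propagation t_prop = 410/2.3e+08 = 0.00178261 ms.
Pipeline fill: first packet needs 4·t_tx to clear all hops; remaining 181 packets each add one t_tx.
Total = (4+182-1)·t_tx + 4·t_prop = 185·0.00172117 + 4·0.00178261 = 0.326 ms.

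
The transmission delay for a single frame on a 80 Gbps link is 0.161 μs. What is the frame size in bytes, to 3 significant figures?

1610 bytes

L = R × t_tx = 80000000000 b/s × 1.61e-07 s = 12880 bits.
In bytes: 12880 / 8 = 1610 bytes.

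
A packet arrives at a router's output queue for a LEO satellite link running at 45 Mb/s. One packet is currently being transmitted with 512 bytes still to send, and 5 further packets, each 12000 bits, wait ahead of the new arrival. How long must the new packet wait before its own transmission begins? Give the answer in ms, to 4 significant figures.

Each queued packet: L/R = 12000/45000000 = 0.266667 ms.
5 queued → 1.33333 ms.
Plus remaining 4096 bits of current packet: 0.0910222 ms.
Queuing delay = 1.424 ms.

1.424 ms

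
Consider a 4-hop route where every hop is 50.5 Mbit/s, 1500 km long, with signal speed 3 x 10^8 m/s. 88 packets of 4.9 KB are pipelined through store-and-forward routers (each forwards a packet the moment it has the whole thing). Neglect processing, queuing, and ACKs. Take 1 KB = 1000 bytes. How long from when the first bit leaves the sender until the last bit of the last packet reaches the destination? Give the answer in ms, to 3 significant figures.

Per-hop transmission t_tx = L/R = 39200/50500000 = 0.776238 ms.
Per-hop propagation t_prop = 1500000/300000000 = 5 ms.
Pipeline fill: first packet needs 4·t_tx to clear all hops; remaining 87 packets each add one t_tx.
Total = (4+88-1)·t_tx + 4·t_prop = 91·0.776238 + 4·5 = 90.6 ms.

90.6 ms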